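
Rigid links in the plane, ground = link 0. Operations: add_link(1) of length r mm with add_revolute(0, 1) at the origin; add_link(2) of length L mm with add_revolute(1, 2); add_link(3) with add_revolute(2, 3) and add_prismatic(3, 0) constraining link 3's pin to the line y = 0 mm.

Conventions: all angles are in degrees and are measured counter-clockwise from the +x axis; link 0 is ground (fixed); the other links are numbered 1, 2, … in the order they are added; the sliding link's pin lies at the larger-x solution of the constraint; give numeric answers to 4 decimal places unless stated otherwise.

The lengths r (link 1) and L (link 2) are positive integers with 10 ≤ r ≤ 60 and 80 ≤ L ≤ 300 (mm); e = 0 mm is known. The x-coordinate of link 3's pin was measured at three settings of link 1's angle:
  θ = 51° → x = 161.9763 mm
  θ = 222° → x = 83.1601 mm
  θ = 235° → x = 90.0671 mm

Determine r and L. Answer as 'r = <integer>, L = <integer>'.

constraint per measurement: (x − r cos θ)² + (r sin θ − e)² = L²
subtracting the θ₁ and θ₂ equations cancels the r² and L² terms:
r = (x₁² − x₂²) / (2[(x₁cos θ₁ + e sin θ₁) − (x₂cos θ₂ + e sin θ₂)]) = 59.0000 → r = 59
L² = (x₁ − r cos θ₁)² + (r sin θ₁ − e)² = 17688.9931 → L = 133.0000 → L = 133
check at θ₃=235°: x = 90.0671 (printed 90.0671) ✓

r = 59, L = 133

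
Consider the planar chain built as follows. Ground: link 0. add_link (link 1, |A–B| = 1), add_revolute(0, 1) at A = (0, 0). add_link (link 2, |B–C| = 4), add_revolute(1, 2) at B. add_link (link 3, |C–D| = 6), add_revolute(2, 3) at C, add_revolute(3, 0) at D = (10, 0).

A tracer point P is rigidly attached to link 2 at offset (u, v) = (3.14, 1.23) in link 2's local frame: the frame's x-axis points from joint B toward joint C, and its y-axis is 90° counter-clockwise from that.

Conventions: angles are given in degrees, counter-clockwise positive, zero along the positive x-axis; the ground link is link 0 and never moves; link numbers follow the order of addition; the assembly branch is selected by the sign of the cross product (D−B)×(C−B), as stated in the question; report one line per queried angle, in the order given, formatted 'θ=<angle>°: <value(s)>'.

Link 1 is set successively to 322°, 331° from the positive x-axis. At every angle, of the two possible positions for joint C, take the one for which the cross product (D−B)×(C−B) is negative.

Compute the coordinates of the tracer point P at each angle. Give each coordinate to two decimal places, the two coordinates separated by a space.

A=(0,0), D=(10.00,0)
θ=322°: B = A + 1.00·(cos322°, sin322°) = (0.7880, -0.6157)
θ=322°: |BD| = 9.2325
θ=322°: circle(B,4.00) ∩ circle(D,6.00): a=3.5331, h=1.8753
θ=322°:   candidates: C₊=(4.1882,1.4911) cross=17.314; C₋=(4.4383,-2.2512) cross=-17.314
θ=322°:   branch - wants cross < 0 → take C=(4.4383,-2.2512) (cross=-17.314)
θ=322°: ex = (C−B)/|BC| = (0.9126,-0.4089); ey = (0.4089,0.9126)
θ=322°: P = B + 3.14·ex + 1.23·ey = (4.1565,-0.7771)
θ=331°: B = A + 1.00·(cos331°, sin331°) = (0.8746, -0.4848)
θ=331°: |BD| = 9.1382
θ=331°: circle(B,4.00) ∩ circle(D,6.00): a=3.4748, h=1.9813
θ=331°:   candidates: C₊=(4.2394,1.6781) cross=18.106; C₋=(4.4497,-2.2790) cross=-18.106
θ=331°:   branch - wants cross < 0 → take C=(4.4497,-2.2790) (cross=-18.106)
θ=331°: ex = (C−B)/|BC| = (0.8938,-0.4485); ey = (0.4485,0.8938)
θ=331°: P = B + 3.14·ex + 1.23·ey = (4.2327,-0.7939)

θ=322°: 4.16 -0.78
θ=331°: 4.23 -0.79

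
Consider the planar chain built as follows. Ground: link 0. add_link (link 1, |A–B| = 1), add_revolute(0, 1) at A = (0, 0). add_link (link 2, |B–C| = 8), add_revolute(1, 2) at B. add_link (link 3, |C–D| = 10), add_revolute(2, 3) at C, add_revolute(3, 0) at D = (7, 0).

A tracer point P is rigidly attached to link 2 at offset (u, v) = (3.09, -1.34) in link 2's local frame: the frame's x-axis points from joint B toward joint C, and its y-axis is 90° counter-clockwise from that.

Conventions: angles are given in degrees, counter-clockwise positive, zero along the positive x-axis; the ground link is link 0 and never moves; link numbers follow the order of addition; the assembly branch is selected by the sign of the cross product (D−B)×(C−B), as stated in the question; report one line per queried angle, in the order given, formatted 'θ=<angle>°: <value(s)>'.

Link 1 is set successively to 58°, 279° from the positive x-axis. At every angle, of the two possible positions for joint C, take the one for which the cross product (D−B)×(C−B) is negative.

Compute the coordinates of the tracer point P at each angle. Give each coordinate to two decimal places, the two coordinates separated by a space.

A=(0,0), D=(7.00,0)
θ=58°: B = A + 1.00·(cos58°, sin58°) = (0.5299, 0.8480)
θ=58°: |BD| = 6.5254
θ=58°: circle(B,8.00) ∩ circle(D,10.00): a=0.5043, h=7.9841
θ=58°:   candidates: C₊=(2.0675,8.6989) cross=52.100; C₋=(-0.0077,-7.1339) cross=-52.100
θ=58°:   branch - wants cross < 0 → take C=(-0.0077,-7.1339) (cross=-52.100)
θ=58°: ex = (C−B)/|BC| = (-0.0672,-0.9977); ey = (0.9977,-0.0672)
θ=58°: P = B + 3.09·ex + -1.34·ey = (-1.0147,-2.1449)
θ=279°: B = A + 1.00·(cos279°, sin279°) = (0.1564, -0.9877)
θ=279°: |BD| = 6.9145
θ=279°: circle(B,8.00) ∩ circle(D,10.00): a=0.8540, h=7.9543
θ=279°:   candidates: C₊=(-0.1345,7.0070) cross=55.000; C₋=(2.1379,-8.7384) cross=-55.000
θ=279°:   branch - wants cross < 0 → take C=(2.1379,-8.7384) (cross=-55.000)
θ=279°: ex = (C−B)/|BC| = (0.2477,-0.9688); ey = (0.9688,0.2477)
θ=279°: P = B + 3.09·ex + -1.34·ey = (-0.3765,-4.3133)

θ=58°: -1.01 -2.14
θ=279°: -0.38 -4.31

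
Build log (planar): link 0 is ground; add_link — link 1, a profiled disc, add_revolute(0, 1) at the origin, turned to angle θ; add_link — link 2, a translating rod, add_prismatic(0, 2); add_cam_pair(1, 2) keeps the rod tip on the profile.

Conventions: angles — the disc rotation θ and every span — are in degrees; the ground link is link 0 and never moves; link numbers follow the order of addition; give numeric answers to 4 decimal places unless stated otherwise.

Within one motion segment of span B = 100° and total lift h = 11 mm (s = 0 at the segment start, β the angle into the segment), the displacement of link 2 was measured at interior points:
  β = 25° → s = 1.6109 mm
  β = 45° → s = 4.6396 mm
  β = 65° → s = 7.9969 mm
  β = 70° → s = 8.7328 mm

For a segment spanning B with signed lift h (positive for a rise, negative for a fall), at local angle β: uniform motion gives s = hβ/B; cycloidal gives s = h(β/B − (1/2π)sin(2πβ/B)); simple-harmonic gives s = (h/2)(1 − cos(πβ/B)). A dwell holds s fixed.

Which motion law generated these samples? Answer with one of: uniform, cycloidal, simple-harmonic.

candidates at β/B = r: uniform s = h·r (linear in β); cycloidal s = h·(r − sin(2πr)/(2π)); simple-harmonic s = (h/2)(1 − cos(πr))
β=25°: printed 1.6109 | uniform 2.7500, cycloidal 0.9993, simple-harmonic 1.6109
β=45°: printed 4.6396 | uniform 4.9500, cycloidal 4.4090, simple-harmonic 4.6396
β=65°: printed 7.9969 | uniform 7.1500, cycloidal 8.5663, simple-harmonic 7.9969
β=70°: printed 8.7328 | uniform 7.7000, cycloidal 9.3650, simple-harmonic 8.7328
only one law matches every sample → simple-harmonic

simple-harmonic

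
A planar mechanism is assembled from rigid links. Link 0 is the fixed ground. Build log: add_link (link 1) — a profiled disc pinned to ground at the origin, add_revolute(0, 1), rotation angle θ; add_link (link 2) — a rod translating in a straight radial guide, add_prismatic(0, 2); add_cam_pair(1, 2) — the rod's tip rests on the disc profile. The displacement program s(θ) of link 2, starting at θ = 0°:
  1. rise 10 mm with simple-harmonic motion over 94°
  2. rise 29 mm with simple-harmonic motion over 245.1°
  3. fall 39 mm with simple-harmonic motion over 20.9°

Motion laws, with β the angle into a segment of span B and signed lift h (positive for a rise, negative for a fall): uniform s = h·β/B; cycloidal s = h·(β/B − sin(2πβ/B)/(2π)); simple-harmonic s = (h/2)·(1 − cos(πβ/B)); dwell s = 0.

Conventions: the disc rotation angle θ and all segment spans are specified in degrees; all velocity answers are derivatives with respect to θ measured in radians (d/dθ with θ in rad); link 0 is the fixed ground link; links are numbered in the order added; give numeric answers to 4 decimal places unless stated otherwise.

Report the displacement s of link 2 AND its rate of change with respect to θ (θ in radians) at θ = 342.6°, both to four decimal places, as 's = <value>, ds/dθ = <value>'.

seg 1 [0°–94°] simple-harmonic, h=10: full span → s += 10 → s = 10.0000
seg 2 [94°–339.1°] simple-harmonic, h=29: full span → s += 29 → s = 39.0000
seg 3 [339.1°–360°] simple-harmonic, h=-39: θ=342.6° here. β=3.5, B=20.9. -39/2·(1 − cos(π·0.1675)) = -2.6370 → s = 36.3630
velocity in seg [339.1°–360°] (simple-harmonic), θ in radians: β = 3.5° = 0.0611 rad, B = 20.9° = 0.3648 rad; ds/dθ = (πh/(2B)) sin(πβ/B) = (π·(-39)/(2·0.3648)) sin(π·0.1675) = -84.335399 mm/rad

s = 36.3630, ds/dθ = -84.3354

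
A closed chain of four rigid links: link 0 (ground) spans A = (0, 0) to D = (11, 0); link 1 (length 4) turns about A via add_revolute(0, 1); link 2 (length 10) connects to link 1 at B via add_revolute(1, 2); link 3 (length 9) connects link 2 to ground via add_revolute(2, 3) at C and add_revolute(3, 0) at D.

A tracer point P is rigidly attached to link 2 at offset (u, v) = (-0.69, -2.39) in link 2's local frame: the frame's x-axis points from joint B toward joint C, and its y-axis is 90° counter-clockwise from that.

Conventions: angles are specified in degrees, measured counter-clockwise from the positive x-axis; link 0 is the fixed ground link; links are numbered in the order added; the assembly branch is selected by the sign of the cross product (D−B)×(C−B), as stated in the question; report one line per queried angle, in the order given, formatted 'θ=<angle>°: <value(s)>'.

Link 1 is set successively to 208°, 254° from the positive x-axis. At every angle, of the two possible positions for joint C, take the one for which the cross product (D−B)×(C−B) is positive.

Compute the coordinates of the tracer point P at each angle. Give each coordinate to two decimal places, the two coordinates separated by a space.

A=(0,0), D=(11.00,0)
θ=208°: B = A + 4.00·(cos208°, sin208°) = (-3.5318, -1.8779)
θ=208°: |BD| = 14.6526
θ=208°: circle(B,10.00) ∩ circle(D,9.00): a=7.9747, h=6.0336
θ=208°:   candidates: C₊=(3.6038,5.1280) cross=88.409; C₋=(5.1504,-6.8397) cross=-88.409
θ=208°:   branch + wants cross > 0 → take C=(3.6038,5.1280) (cross=88.409)
θ=208°: ex = (C−B)/|BC| = (0.7136,0.7006); ey = (-0.7006,0.7136)
θ=208°: P = B + -0.69·ex + -2.39·ey = (-2.3497,-4.0667)
θ=254°: B = A + 4.00·(cos254°, sin254°) = (-1.1025, -3.8450)
θ=254°: |BD| = 12.6987
θ=254°: circle(B,10.00) ∩ circle(D,9.00): a=7.0974, h=7.0446
θ=254°:   candidates: C₊=(3.5287,5.0179) cross=89.457; C₋=(7.7948,-8.4099) cross=-89.457
θ=254°:   branch + wants cross > 0 → take C=(3.5287,5.0179) (cross=89.457)
θ=254°: ex = (C−B)/|BC| = (0.4631,0.8863); ey = (-0.8863,0.4631)
θ=254°: P = B + -0.69·ex + -2.39·ey = (0.6961,-5.5635)

θ=208°: -2.35 -4.07
θ=254°: 0.70 -5.56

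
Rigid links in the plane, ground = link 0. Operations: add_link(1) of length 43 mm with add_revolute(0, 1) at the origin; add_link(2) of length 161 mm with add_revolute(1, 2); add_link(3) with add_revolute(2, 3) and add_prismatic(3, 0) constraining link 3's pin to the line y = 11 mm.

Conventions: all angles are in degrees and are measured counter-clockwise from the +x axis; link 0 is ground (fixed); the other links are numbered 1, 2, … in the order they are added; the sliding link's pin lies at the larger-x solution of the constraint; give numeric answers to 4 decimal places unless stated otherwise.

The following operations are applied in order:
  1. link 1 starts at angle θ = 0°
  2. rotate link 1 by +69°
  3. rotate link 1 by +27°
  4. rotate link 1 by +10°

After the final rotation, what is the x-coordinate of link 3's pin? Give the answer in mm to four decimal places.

geometry: r = 43 mm, L = 161 mm, e = 11 mm; θ starts at 0°
rotate link 1 by +69°: θ ← 0° +69° = 69°
rotate link 1 by +27°: θ ← 69° +27° = 96°
rotate link 1 by +10°: θ ← 96° +10° = 106°
crank pin P = (r cos θ, r sin θ) = (-11.852406, 41.334253)
h = r sin θ − e = 41.334253 − 11 = 30.334253
x = r cos θ + √(L² − h²) = -11.852406 + 158.116517 = 146.264111

146.2641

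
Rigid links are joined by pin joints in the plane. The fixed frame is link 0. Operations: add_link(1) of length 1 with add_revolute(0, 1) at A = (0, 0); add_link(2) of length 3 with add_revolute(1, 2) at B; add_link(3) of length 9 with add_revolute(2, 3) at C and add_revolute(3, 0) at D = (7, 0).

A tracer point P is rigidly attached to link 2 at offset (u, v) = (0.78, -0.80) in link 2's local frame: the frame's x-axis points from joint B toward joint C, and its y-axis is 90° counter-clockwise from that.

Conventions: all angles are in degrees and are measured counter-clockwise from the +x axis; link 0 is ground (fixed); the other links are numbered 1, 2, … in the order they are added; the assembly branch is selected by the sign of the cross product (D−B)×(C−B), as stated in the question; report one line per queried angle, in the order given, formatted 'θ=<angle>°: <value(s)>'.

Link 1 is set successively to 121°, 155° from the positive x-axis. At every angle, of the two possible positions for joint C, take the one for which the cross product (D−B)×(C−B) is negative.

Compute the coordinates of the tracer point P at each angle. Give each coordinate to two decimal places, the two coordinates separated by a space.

A=(0,0), D=(7.00,0)
θ=121°: B = A + 1.00·(cos121°, sin121°) = (-0.5150, 0.8572)
θ=121°: |BD| = 7.5638
θ=121°: circle(B,3.00) ∩ circle(D,9.00): a=-0.9777, h=2.8362
θ=121°:   candidates: C₊=(-1.1650,3.7859) cross=21.453; C₋=(-1.8078,-1.8500) cross=-21.453
θ=121°:   branch - wants cross < 0 → take C=(-1.8078,-1.8500) (cross=-21.453)
θ=121°: ex = (C−B)/|BC| = (-0.4309,-0.9024); ey = (0.9024,-0.4309)
θ=121°: P = B + 0.78·ex + -0.80·ey = (-1.5731,0.4980)
θ=155°: B = A + 1.00·(cos155°, sin155°) = (-0.9063, 0.4226)
θ=155°: |BD| = 7.9176
θ=155°: circle(B,3.00) ∩ circle(D,9.00): a=-0.5880, h=2.9418
θ=155°:   candidates: C₊=(-1.3365,3.3916) cross=23.292; C₋=(-1.6505,-2.4836) cross=-23.292
θ=155°:   branch - wants cross < 0 → take C=(-1.6505,-2.4836) (cross=-23.292)
θ=155°: ex = (C−B)/|BC| = (-0.2481,-0.9687); ey = (0.9687,-0.2481)
θ=155°: P = B + 0.78·ex + -0.80·ey = (-1.8748,-0.1345)

θ=121°: -1.57 0.50
θ=155°: -1.87 -0.13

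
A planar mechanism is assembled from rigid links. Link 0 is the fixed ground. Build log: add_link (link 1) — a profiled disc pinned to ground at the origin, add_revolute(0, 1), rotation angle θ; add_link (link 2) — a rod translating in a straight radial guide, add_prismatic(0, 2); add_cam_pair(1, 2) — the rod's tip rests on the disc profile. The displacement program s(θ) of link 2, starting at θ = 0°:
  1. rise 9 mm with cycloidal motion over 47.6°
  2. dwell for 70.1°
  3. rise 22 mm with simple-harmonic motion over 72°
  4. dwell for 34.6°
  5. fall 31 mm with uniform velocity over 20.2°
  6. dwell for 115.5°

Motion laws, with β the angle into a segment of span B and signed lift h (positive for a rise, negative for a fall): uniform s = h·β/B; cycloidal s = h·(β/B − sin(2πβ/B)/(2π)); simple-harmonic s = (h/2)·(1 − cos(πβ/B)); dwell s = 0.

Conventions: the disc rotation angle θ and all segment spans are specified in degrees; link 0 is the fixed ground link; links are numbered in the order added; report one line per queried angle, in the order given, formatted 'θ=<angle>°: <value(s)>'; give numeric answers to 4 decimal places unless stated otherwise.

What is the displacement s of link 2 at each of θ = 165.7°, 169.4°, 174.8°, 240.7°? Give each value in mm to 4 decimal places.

seg 1 [0°–47.6°] cycloidal, h=9: full span → s += 9 → s = 9.0000
seg 2 [47.6°–117.7°] dwell: s stays 9.0000
seg 3 [117.7°–189.7°] simple-harmonic, h=22: θ=165.7° here. β=48, B=72. 22/2·(1 − cos(π·0.6667)) = 16.5000 → s = 25.5000
seg 3 [117.7°–189.7°] simple-harmonic, h=22: θ=169.4° here. β=51.7, B=72. 22/2·(1 − cos(π·0.7181)) = 17.9598 → s = 26.9598
seg 3 [117.7°–189.7°] simple-harmonic, h=22: θ=174.8° here. β=57.1, B=72. 22/2·(1 − cos(π·0.7931)) = 19.7560 → s = 28.7560
seg 3 [117.7°–189.7°] simple-harmonic, h=22: full span → s += 22 → s = 31.0000
seg 4 [189.7°–224.3°] dwell: s stays 31.0000
seg 5 [224.3°–244.5°] uniform, h=-31: θ=240.7° here. β=16.4, B=20.2. -31·16.4/20.2 = -25.1683 → s = 5.8317

θ=165.7°: 25.5000
θ=169.4°: 26.9598
θ=174.8°: 28.7560
θ=240.7°: 5.8317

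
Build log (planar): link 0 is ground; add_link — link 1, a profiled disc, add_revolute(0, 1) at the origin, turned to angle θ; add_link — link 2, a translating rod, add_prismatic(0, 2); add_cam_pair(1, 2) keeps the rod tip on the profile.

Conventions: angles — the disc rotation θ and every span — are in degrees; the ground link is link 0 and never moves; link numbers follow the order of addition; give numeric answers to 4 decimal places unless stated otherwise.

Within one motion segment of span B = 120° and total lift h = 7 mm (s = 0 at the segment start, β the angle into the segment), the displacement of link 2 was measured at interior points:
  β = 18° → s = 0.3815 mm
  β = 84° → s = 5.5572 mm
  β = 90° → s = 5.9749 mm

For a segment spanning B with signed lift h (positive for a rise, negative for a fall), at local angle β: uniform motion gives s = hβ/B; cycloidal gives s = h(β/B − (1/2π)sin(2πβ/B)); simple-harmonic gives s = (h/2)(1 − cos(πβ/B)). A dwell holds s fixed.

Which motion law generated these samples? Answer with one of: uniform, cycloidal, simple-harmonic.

candidates at β/B = r: uniform s = h·r (linear in β); cycloidal s = h·(r − sin(2πr)/(2π)); simple-harmonic s = (h/2)(1 − cos(πr))
β=18°: printed 0.3815 | uniform 1.0500, cycloidal 0.1487, simple-harmonic 0.3815
β=84°: printed 5.5572 | uniform 4.9000, cycloidal 5.9596, simple-harmonic 5.5572
β=90°: printed 5.9749 | uniform 5.2500, cycloidal 6.3641, simple-harmonic 5.9749
only one law matches every sample → simple-harmonic

simple-harmonic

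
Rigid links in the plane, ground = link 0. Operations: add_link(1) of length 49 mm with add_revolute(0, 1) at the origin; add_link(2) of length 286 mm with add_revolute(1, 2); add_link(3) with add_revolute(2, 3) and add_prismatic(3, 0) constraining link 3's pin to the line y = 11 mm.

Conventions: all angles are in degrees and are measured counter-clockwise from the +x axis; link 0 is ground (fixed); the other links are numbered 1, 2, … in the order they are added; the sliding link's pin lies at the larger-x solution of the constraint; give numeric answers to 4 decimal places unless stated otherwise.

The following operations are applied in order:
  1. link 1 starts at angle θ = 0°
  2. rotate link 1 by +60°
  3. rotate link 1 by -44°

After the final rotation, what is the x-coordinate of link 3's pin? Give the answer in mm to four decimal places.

geometry: r = 49 mm, L = 286 mm, e = 11 mm; θ starts at 0°
rotate link 1 by +60°: θ ← 0° +60° = 60°
rotate link 1 by -44°: θ ← 60° -44° = 16°
crank pin P = (r cos θ, r sin θ) = (47.101823, 13.506230)
h = r sin θ − e = 13.506230 − 11 = 2.506230
x = r cos θ + √(L² − h²) = 47.101823 + 285.989019 = 333.090842

333.0908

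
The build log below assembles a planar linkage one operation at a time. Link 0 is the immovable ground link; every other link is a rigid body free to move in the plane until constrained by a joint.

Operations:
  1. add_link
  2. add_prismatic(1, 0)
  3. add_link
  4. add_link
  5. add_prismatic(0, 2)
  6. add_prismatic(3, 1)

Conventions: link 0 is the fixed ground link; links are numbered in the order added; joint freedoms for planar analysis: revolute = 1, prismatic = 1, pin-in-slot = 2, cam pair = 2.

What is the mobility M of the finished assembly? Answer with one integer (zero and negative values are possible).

link 0 = ground. State L|J1|J2 = 1|0|0
+link1  2|0|0
P(1,0) f=1→J1  2|1|0
+link2  3|1|0
+link3  4|1|0
P(0,2) f=1→J1  4|2|0
P(3,1) f=1→J1  4|3|0
M = 3(4−1)−2·3−0 = 9−6−0 = 3

M = 3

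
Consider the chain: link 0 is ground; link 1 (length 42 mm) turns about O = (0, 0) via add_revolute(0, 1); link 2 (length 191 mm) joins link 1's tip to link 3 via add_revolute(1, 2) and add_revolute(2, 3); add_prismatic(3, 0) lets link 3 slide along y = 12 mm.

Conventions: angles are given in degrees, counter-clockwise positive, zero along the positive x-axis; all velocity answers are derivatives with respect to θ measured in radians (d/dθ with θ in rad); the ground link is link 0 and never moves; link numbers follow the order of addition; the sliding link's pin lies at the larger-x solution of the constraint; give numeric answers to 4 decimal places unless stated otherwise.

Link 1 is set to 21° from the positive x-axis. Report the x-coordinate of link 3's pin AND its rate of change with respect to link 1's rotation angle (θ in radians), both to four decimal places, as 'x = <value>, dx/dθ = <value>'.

geometry: r = 42 mm, L = 191 mm, e = 12 mm
crank pin P = (r cos θ, r sin θ) = (39.210378, 15.051454)
h = r sin θ − e = 15.051454 − 12 = 3.051454
x = r cos θ + √(L² − h²) = 39.210378 + 190.975623 = 230.186001
dx/dθ = −r sin θ − h·r cos θ/√(L² − h²) (θ in radians; h = 3.051454) = -15.677967

x = 230.1860, dx/dθ = -15.6780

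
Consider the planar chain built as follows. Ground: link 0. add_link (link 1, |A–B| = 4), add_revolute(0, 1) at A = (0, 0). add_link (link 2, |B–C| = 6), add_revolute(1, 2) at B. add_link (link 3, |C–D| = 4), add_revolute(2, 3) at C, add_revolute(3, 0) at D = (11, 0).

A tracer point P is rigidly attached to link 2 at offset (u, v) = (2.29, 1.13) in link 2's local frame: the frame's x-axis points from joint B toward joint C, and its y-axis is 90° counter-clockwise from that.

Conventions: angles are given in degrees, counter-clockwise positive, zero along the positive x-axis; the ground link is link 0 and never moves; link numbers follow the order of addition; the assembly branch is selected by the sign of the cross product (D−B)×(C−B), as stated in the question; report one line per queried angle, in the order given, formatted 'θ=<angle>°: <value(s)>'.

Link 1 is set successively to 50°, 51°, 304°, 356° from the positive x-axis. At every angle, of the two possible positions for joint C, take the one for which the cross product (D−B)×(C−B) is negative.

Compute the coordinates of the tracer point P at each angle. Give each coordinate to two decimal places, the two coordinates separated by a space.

A=(0,0), D=(11.00,0)
θ=50°: B = A + 4.00·(cos50°, sin50°) = (2.5712, 3.0642)
θ=50°: |BD| = 8.9685
θ=50°: circle(B,6.00) ∩ circle(D,4.00): a=5.5993, h=2.1559
θ=50°:   candidates: C₊=(8.5701,3.1773) cross=19.336; C₋=(7.0969,-0.8751) cross=-19.336
θ=50°:   branch - wants cross < 0 → take C=(7.0969,-0.8751) (cross=-19.336)
θ=50°: ex = (C−B)/|BC| = (0.7543,-0.6565); ey = (0.6565,0.7543)
θ=50°: P = B + 2.29·ex + 1.13·ey = (5.0404,2.4130)
θ=51°: B = A + 4.00·(cos51°, sin51°) = (2.5173, 3.1086)
θ=51°: |BD| = 9.0344
θ=51°: circle(B,6.00) ∩ circle(D,4.00): a=5.6241, h=2.0904
θ=51°:   candidates: C₊=(8.5172,3.1362) cross=18.886; C₋=(7.0787,-0.7893) cross=-18.886
θ=51°:   branch - wants cross < 0 → take C=(7.0787,-0.7893) (cross=-18.886)
θ=51°: ex = (C−B)/|BC| = (0.7602,-0.6497); ey = (0.6497,0.7602)
θ=51°: P = B + 2.29·ex + 1.13·ey = (4.9923,2.4799)
θ=304°: B = A + 4.00·(cos304°, sin304°) = (2.2368, -3.3162)
θ=304°: |BD| = 9.3697
θ=304°: circle(B,6.00) ∩ circle(D,4.00): a=5.7521, h=1.7068
θ=304°:   candidates: C₊=(7.0125,0.3160) cross=15.992; C₋=(8.2207,-2.8767) cross=-15.992
θ=304°:   branch - wants cross < 0 → take C=(8.2207,-2.8767) (cross=-15.992)
θ=304°: ex = (C−B)/|BC| = (0.9973,0.0732); ey = (-0.0732,0.9973)
θ=304°: P = B + 2.29·ex + 1.13·ey = (4.4379,-2.0215)
θ=356°: B = A + 4.00·(cos356°, sin356°) = (3.9903, -0.2790)
θ=356°: |BD| = 7.0153
θ=356°: circle(B,6.00) ∩ circle(D,4.00): a=4.9331, h=3.4153
θ=356°:   candidates: C₊=(8.7836,3.3298) cross=23.960; C₋=(9.0553,-3.4954) cross=-23.960
θ=356°:   branch - wants cross < 0 → take C=(9.0553,-3.4954) (cross=-23.960)
θ=356°: ex = (C−B)/|BC| = (0.8442,-0.5361); ey = (0.5361,0.8442)
θ=356°: P = B + 2.29·ex + 1.13·ey = (6.5292,-0.5527)

θ=50°: 5.04 2.41
θ=51°: 4.99 2.48
θ=304°: 4.44 -2.02
θ=356°: 6.53 -0.55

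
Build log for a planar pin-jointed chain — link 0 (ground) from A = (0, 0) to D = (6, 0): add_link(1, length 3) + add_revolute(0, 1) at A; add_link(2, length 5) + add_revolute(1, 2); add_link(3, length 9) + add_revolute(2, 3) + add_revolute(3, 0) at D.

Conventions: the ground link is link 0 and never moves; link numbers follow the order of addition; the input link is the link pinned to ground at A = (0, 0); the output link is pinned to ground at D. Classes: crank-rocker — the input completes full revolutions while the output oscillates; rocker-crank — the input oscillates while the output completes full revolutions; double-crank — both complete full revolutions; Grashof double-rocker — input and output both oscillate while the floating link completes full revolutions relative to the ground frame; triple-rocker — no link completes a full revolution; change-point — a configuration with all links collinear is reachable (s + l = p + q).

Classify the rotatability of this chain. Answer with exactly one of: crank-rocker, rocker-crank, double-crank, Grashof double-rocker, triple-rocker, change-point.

lengths: ground=6, input=3, coupler=5, output=9
sorted: s=3 (shortest), l=9 (longest), p+q=11
s + l = 12 vs p + q = 11
s + l > p + q → non-Grashof → no link fully rotates → triple-rocker

triple-rocker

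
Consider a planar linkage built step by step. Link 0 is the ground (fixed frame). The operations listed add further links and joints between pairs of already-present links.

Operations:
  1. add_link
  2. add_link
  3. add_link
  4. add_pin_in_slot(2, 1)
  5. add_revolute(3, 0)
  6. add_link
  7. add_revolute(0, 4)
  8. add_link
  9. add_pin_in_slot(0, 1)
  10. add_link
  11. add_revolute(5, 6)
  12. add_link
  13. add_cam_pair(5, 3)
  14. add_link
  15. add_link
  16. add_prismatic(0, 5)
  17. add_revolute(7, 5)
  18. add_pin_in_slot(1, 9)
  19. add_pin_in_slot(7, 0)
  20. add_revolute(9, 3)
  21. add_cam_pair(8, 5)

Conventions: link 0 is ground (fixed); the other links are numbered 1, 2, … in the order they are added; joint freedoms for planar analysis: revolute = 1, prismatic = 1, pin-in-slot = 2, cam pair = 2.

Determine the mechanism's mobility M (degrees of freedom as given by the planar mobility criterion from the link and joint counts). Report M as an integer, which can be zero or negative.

L=1 J1=0 J2=0
add link → L=2 J1=0 J2=0
add link → L=3 J1=0 J2=0
add link → L=4 J1=0 J2=0
PS@2,1 dof=2 J2 → L=4 J1=0 J2=1
R@3,0 dof=1 J1 → L=4 J1=1 J2=1
add link → L=5 J1=1 J2=1
R@0,4 dof=1 J1 → L=5 J1=2 J2=1
add link → L=6 J1=2 J2=1
PS@0,1 dof=2 J2 → L=6 J1=2 J2=2
add link → L=7 J1=2 J2=2
R@5,6 dof=1 J1 → L=7 J1=3 J2=2
add link → L=8 J1=3 J2=2
C@5,3 dof=2 J2 → L=8 J1=3 J2=3
add link → L=9 J1=3 J2=3
add link → L=10 J1=3 J2=3
P@0,5 dof=1 J1 → L=10 J1=4 J2=3
R@7,5 dof=1 J1 → L=10 J1=5 J2=3
PS@1,9 dof=2 J2 → L=10 J1=5 J2=4
PS@7,0 dof=2 J2 → L=10 J1=5 J2=5
R@9,3 dof=1 J1 → L=10 J1=6 J2=5
C@8,5 dof=2 J2 → L=10 J1=6 J2=6
M=3(L−1)−2J1−J2=3·9−2·6−6=9

M = 9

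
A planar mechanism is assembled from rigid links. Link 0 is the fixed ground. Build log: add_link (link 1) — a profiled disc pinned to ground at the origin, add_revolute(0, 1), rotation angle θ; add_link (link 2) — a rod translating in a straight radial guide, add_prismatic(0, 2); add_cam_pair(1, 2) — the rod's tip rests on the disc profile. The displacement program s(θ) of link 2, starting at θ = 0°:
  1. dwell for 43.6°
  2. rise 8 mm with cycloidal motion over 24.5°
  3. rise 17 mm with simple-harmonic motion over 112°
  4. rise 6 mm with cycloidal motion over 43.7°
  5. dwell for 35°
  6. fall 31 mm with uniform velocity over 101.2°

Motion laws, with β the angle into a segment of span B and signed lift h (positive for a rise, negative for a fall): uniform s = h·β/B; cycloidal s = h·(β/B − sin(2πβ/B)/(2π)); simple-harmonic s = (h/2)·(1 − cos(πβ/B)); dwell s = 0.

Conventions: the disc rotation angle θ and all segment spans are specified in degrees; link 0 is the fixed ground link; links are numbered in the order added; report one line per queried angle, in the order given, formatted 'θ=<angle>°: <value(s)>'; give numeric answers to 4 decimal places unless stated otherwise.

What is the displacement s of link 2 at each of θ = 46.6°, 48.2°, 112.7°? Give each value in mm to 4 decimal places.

seg 1 [0°–43.6°] dwell: s stays 0.0000
seg 2 [43.6°–68.1°] cycloidal, h=8: θ=46.6° here. β=3, B=24.5. 8·(0.1224 − sin(2π·0.1224)/(2π)) = 0.0938 → s = 0.0938
seg 2 [43.6°–68.1°] cycloidal, h=8: θ=48.2° here. β=4.6, B=24.5. 8·(0.1878 − sin(2π·0.1878)/(2π)) = 0.3249 → s = 0.3249
seg 2 [43.6°–68.1°] cycloidal, h=8: full span → s += 8 → s = 8.0000
seg 3 [68.1°–180.1°] simple-harmonic, h=17: θ=112.7° here. β=44.6, B=112. 17/2·(1 − cos(π·0.3982)) = 5.8280 → s = 13.8280

θ=46.6°: 0.0938
θ=48.2°: 0.3249
θ=112.7°: 13.8280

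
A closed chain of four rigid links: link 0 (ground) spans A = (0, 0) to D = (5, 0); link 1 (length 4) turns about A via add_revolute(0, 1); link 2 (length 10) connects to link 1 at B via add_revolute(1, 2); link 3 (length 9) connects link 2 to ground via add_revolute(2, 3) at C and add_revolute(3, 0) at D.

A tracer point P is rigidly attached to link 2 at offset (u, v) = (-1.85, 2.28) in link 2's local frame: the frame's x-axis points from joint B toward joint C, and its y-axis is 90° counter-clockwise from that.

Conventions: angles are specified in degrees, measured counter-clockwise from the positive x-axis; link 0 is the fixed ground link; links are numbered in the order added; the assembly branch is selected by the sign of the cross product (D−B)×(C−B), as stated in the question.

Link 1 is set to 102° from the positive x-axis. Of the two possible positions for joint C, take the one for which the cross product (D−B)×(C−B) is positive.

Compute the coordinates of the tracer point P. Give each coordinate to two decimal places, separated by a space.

A=(0,0), D=(5.00,0)
B = A + 4.00·(cos102°, sin102°) = (-0.8316, 3.9126)
|BD| = 7.0226
circle(B,10.00) ∩ circle(D,9.00): a=4.8641, h=8.7373
  candidates: C₊=(8.0755,8.4582) cross=61.358; C₋=(-1.6604,-6.0530) cross=-61.358
  branch + wants cross > 0 → take C=(8.0755,8.4582) (cross=61.358)
ex = (C−B)/|BC| = (0.8907,0.4546); ey = (-0.4546,0.8907)
P = B + -1.85·ex + 2.28·ey = (-3.5159,5.1025)

-3.52 5.10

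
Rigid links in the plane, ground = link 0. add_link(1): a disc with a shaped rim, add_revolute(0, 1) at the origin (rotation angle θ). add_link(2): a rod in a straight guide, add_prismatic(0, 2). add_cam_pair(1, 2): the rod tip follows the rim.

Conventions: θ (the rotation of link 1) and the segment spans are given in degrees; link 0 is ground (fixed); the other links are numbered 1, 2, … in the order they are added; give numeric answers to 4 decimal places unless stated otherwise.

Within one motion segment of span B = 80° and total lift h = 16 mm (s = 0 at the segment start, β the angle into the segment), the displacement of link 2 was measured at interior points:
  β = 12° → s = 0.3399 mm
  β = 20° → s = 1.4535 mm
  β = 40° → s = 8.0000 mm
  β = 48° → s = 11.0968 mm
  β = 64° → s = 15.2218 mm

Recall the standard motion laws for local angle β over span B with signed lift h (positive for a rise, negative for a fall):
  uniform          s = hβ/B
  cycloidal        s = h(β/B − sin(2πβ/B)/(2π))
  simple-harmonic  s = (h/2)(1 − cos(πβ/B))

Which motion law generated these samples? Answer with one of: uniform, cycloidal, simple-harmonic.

candidates at β/B = r: uniform s = h·r (linear in β); cycloidal s = h·(r − sin(2πr)/(2π)); simple-harmonic s = (h/2)(1 − cos(πr))
β=12°: printed 0.3399 | uniform 2.4000, cycloidal 0.3399, simple-harmonic 0.8719
β=20°: printed 1.4535 | uniform 4.0000, cycloidal 1.4535, simple-harmonic 2.3431
β=40°: printed 8.0000 | uniform 8.0000, cycloidal 8.0000, simple-harmonic 8.0000
β=48°: printed 11.0968 | uniform 9.6000, cycloidal 11.0968, simple-harmonic 10.4721
β=64°: printed 15.2218 | uniform 12.8000, cycloidal 15.2218, simple-harmonic 14.4721
only one law matches every sample → cycloidal

cycloidal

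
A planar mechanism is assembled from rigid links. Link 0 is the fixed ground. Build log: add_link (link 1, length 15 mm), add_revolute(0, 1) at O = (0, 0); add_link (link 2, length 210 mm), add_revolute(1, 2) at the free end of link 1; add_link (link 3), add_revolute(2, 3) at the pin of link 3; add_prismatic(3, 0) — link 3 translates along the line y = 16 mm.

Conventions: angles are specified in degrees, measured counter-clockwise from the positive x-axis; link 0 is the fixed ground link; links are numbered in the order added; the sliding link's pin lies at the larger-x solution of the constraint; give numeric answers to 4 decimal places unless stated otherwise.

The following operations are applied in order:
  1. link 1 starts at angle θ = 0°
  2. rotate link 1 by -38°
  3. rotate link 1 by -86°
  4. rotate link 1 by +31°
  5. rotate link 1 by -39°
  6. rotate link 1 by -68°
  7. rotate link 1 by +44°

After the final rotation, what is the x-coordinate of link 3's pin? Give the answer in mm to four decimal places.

geometry: r = 15 mm, L = 210 mm, e = 16 mm; θ starts at 0°
rotate link 1 by -38°: θ ← 0° -38° = -38°
rotate link 1 by -86°: θ ← -38° -86° = -124°
rotate link 1 by +31°: θ ← -124° +31° = -93°
rotate link 1 by -39°: θ ← -93° -39° = -132°
rotate link 1 by -68°: θ ← -132° -68° = -200°
rotate link 1 by +44°: θ ← -200° +44° = -156°
crank pin P = (r cos θ, r sin θ) = (-13.703182, -6.101050)
h = r sin θ − e = -6.101050 − 16 = -22.101050
x = r cos θ + √(L² − h²) = -13.703182 + 208.833770 = 195.130588

195.1306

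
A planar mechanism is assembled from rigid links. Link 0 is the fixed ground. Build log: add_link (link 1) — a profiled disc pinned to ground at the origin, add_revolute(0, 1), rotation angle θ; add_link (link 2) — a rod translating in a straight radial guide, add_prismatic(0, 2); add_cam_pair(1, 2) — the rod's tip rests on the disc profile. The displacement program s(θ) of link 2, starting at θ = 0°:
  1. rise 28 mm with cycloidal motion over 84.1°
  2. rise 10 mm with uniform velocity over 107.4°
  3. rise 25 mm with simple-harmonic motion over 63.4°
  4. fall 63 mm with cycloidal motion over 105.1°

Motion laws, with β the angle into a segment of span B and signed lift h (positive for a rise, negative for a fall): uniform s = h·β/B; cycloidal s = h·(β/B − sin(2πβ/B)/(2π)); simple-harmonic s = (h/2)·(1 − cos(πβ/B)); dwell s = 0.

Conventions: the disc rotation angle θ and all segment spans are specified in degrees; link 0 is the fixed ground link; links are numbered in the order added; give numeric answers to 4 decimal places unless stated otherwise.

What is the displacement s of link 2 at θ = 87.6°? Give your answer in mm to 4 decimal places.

seg 1 [0°–84.1°] cycloidal, h=28: full span → s += 28 → s = 28.0000
seg 2 [84.1°–191.5°] uniform, h=10: θ=87.6° here. β=3.5, B=107.4. 10·3.5/107.4 = 0.3259 → s = 28.3259

28.3259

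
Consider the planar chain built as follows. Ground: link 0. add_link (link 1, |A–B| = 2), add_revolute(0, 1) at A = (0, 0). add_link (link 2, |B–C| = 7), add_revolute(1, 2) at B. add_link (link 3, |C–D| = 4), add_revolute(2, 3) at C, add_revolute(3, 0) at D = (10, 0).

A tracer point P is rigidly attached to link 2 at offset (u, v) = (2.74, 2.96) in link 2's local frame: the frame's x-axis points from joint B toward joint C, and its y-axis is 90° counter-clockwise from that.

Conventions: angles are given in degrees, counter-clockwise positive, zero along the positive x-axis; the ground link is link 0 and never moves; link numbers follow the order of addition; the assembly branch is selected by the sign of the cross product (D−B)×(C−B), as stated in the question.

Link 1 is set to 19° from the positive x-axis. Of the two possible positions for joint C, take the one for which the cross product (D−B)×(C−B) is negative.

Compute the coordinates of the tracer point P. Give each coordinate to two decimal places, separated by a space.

A=(0,0), D=(10.00,0)
B = A + 2.00·(cos19°, sin19°) = (1.8910, 0.6511)
|BD| = 8.1351
circle(B,7.00) ∩ circle(D,4.00): a=6.0958, h=3.4411
  candidates: C₊=(8.2427,3.5933) cross=27.994; C₋=(7.6918,-3.2669) cross=-27.994
  branch - wants cross < 0 → take C=(7.6918,-3.2669) (cross=-27.994)
ex = (C−B)/|BC| = (0.8287,-0.5597); ey = (0.5597,0.8287)
P = B + 2.74·ex + 2.96·ey = (5.8184,1.5704)

5.82 1.57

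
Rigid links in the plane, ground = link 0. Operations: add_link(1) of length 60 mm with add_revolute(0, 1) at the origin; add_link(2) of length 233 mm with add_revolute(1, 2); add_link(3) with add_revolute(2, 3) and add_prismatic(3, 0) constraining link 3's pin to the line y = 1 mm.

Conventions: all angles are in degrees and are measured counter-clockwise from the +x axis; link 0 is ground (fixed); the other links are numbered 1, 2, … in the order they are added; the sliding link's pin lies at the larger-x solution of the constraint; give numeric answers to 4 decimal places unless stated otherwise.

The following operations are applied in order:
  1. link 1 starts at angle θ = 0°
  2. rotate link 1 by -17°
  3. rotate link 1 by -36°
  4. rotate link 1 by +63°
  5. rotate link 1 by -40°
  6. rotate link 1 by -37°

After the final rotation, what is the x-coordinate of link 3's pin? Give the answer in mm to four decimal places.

geometry: r = 60 mm, L = 233 mm, e = 1 mm; θ starts at 0°
rotate link 1 by -17°: θ ← 0° -17° = -17°
rotate link 1 by -36°: θ ← -17° -36° = -53°
rotate link 1 by +63°: θ ← -53° +63° = 10°
rotate link 1 by -40°: θ ← 10° -40° = -30°
rotate link 1 by -37°: θ ← -30° -37° = -67°
crank pin P = (r cos θ, r sin θ) = (23.443868, -55.230291)
h = r sin θ − e = -55.230291 − 1 = -56.230291
x = r cos θ + √(L² − h²) = 23.443868 + 226.113145 = 249.557013

249.5570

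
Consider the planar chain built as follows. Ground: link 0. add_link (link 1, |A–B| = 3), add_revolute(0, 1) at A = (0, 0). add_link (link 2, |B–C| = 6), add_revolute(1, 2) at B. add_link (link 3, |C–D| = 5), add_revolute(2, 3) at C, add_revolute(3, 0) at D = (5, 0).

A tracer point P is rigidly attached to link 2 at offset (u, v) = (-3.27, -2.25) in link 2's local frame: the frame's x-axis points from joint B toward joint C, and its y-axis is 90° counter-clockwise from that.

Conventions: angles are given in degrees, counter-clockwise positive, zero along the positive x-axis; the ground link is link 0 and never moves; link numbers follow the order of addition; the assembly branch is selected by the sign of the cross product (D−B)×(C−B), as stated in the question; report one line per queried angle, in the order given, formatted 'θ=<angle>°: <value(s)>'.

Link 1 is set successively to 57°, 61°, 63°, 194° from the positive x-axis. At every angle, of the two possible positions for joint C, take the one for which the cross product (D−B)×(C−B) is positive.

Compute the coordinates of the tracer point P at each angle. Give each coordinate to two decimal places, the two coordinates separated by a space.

A=(0,0), D=(5.00,0)
θ=57°: B = A + 3.00·(cos57°, sin57°) = (1.6339, 2.5160)
θ=57°: |BD| = 4.2025
θ=57°: circle(B,6.00) ∩ circle(D,5.00): a=3.4100, h=4.9368
θ=57°:   candidates: C₊=(7.3209,4.4287) cross=20.747; C₋=(1.4096,-3.4798) cross=-20.747
θ=57°:   branch + wants cross > 0 → take C=(7.3209,4.4287) (cross=20.747)
θ=57°: ex = (C−B)/|BC| = (0.9478,0.3188); ey = (-0.3188,0.9478)
θ=57°: P = B + -3.27·ex + -2.25·ey = (-0.7482,-0.6590)
θ=61°: B = A + 3.00·(cos61°, sin61°) = (1.4544, 2.6239)
θ=61°: |BD| = 4.4109
θ=61°: circle(B,6.00) ∩ circle(D,5.00): a=3.4524, h=4.9073
θ=61°:   candidates: C₊=(7.1487,4.5148) cross=21.645; C₋=(1.3104,-3.3744) cross=-21.645
θ=61°:   branch + wants cross > 0 → take C=(7.1487,4.5148) (cross=21.645)
θ=61°: ex = (C−B)/|BC| = (0.9490,0.3152); ey = (-0.3152,0.9490)
θ=61°: P = B + -3.27·ex + -2.25·ey = (-0.9398,-0.5420)
θ=63°: B = A + 3.00·(cos63°, sin63°) = (1.3620, 2.6730)
θ=63°: |BD| = 4.5145
θ=63°: circle(B,6.00) ∩ circle(D,5.00): a=3.4755, h=4.8909
θ=63°:   candidates: C₊=(7.0587,4.5565) cross=22.080; C₋=(1.2669,-3.3262) cross=-22.080
θ=63°:   branch + wants cross > 0 → take C=(7.0587,4.5565) (cross=22.080)
θ=63°: ex = (C−B)/|BC| = (0.9495,0.3139); ey = (-0.3139,0.9495)
θ=63°: P = B + -3.27·ex + -2.25·ey = (-1.0364,-0.4898)
θ=194°: B = A + 3.00·(cos194°, sin194°) = (-2.9109, -0.7258)
θ=194°: |BD| = 7.9441
θ=194°: circle(B,6.00) ∩ circle(D,5.00): a=4.6644, h=3.7740
θ=194°:   candidates: C₊=(1.3892,3.4586) cross=29.981; C₋=(2.0788,-4.0579) cross=-29.981
θ=194°:   branch + wants cross > 0 → take C=(1.3892,3.4586) (cross=29.981)
θ=194°: ex = (C−B)/|BC| = (0.7167,0.6974); ey = (-0.6974,0.7167)
θ=194°: P = B + -3.27·ex + -2.25·ey = (-3.6853,-4.6188)

θ=57°: -0.75 -0.66
θ=61°: -0.94 -0.54
θ=63°: -1.04 -0.49
θ=194°: -3.69 -4.62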